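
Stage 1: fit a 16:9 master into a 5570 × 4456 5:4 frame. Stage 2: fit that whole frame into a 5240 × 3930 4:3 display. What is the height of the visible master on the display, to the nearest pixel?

First fit — 16:9 into 5570×4456 spans the width: 5570.00 × 3133.12.
The 5:4 canvas is height-limited in 5240×3930, giving 4912.50 × 3930.00; scale factor 0.8820.
So the master's height is 3133.12 × 0.8820 ≈ 2763.28.

2763 px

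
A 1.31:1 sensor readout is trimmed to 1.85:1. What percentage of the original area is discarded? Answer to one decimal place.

29.2%

1.85:1 is wider than 1.31:1, so the crop keeps the full width and trims the height.
Fraction kept = (1.310)/(1.850) ≈ 70.81%, so 29.19% is lost.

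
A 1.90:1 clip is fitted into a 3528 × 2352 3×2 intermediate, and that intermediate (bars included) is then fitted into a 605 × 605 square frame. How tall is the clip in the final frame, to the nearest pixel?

318 px

1.90:1 in 3528×2352: fills the width, so the clip is 3528.00 × 1856.84.
3×2 in 605×605: fills the width, so the intermediate becomes 605.00 × 403.33 — a scale of ×0.1715.
So the clip's height is 1856.84 × 0.1715 ≈ 318.42.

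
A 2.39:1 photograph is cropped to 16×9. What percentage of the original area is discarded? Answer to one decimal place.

The height stays; only width is cut (since 16×9 is narrower than 2.39:1).
Fraction kept = (1.778)/(2.390) ≈ 74.38%, so 25.62% is lost.

25.6%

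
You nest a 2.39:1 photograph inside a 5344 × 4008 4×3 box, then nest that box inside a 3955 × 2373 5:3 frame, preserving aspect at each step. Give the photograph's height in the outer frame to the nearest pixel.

1324 px

Inside the 5344×4008 canvas the photograph is width-limited at 5344.00 × 2235.98.
The 4×3 canvas is height-limited in 3955×2373, giving 3164.00 × 2373.00; scale factor 0.5921.
So the photograph's height is 2235.98 × 0.5921 ≈ 1323.85.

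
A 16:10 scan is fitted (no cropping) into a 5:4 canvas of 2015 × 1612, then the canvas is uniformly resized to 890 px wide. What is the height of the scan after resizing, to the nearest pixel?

Fitted into 2015×1612, the scan spans the width; its height is 2015 × 10/16 ≈ 1259.38 px.
The frame scales by 890/2015 = 0.4417; 1259.38 × 0.4417 ≈ 556.25 px.

556 px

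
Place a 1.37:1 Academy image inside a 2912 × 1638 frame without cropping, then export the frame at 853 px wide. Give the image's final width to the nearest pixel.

Fitted into 2912×1638, the image spans the height; its width is 1638 × 1.370 ≈ 2244.06 px.
Scaling 2912 → 853 is ×0.2929, so the width becomes 2244.06 × 0.2929 ≈ 657.34 px.

657 px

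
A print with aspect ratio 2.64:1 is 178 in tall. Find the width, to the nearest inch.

470 in

At 2.64:1, 178 × 2.640 ≈ 469.92.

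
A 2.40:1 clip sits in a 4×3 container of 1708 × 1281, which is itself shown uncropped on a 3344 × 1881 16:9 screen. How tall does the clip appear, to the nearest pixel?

First fit — 2.40:1 into 1708×1281 spans the width: 1708.00 × 711.67.
4×3 in 3344×1881: fills the height, so the intermediate becomes 2508.00 × 1881.00 — a scale of ×1.4684.
The clip scales with it: height 711.67 × 1.4684 ≈ 1045.00.

1045 px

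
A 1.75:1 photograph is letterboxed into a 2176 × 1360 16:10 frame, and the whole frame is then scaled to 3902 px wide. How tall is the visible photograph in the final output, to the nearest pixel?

2230 px

Fitted into 2176×1360, the photograph spans the width; its height is 2176 / 1.750 ≈ 1243.43 px.
Resizing to 3902 px wide multiplies everything by 1.7932: 1243.43 → 2229.71 px.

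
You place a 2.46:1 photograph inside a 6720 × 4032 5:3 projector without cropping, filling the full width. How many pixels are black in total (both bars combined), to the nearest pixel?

Content height = 6720 / 2.460 ≈ 2731.7073 px.
Leftover height: 4032 − 2731.7073 = 1300.2927 px.
Bar area = 1300.2927 × 6720 ≈ 8737967 px.

8737967 pixels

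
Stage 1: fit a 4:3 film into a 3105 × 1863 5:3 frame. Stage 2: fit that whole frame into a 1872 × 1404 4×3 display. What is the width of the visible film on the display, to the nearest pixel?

First fit — 4:3 into 3105×1863 spans the height: 2484.00 × 1863.00.
5:3 in 1872×1404: fills the width, so the intermediate becomes 1872.00 × 1123.20 — a scale of ×0.6029.
The film scales with it: width 2484.00 × 0.6029 ≈ 1497.60.

1498 px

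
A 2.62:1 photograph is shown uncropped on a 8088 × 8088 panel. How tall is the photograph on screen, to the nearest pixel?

Since 2.620 > 1.000, the photograph is width-limited.
Content height = 8088 / 2.620 ≈ 3087.02 px.

3087 px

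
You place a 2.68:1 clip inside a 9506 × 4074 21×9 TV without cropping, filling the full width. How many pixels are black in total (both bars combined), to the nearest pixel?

Content height = 9506 / 2.680 ≈ 3547.0149 px.
Leftover height: 4074 − 3547.0149 = 526.9851 px.
Across the 9506-px span: 526.9851 × 9506 ≈ 5009520 px.

5009520 pixels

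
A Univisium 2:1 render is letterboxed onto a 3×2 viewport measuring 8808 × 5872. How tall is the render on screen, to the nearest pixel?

Univisium 2:1 is wider than 3×2, so it spans the full width.
That makes the image 4404.00 px tall (8808 × 1/2).

4404 px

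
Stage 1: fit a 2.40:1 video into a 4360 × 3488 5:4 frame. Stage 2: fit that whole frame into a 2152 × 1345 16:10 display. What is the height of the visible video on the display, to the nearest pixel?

Inside the 4360×3488 canvas the video is width-limited at 4360.00 × 1816.67.
Second fit — the 5:4 canvas into 2152×1345 spans the height: 1681.25 × 1345.00 (×0.3856 from 4360×3488).
The video scales with it: height 1816.67 × 0.3856 ≈ 700.52.

701 px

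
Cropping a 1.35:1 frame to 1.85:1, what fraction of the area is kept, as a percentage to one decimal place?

1.85:1 is wider than 1.35:1, so the crop keeps the full width and trims the height.
(1.350)/(1.850) ≈ 0.730 of the area survives.

73.0%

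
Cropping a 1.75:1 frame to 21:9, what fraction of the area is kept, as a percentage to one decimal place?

Going from 1.75:1 to 21:9 means cutting height while keeping width.
Area ratio = (1.750)/(2.333) = 75.00% retained.

75.0%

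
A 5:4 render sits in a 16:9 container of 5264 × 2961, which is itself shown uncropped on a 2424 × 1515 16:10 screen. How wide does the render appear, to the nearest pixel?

First fit — 5:4 into 5264×2961 spans the height: 3701.25 × 2961.00.
16:9 in 2424×1515: fills the width, so the intermediate becomes 2424.00 × 1363.50 — a scale of ×0.4605.
Applying the same ×0.4605: 3701.25 → 1704.38.

1704 px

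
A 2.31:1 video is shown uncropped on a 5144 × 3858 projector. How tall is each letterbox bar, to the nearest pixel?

2.31:1 (2.310) > 4×3 (1.333), so the video fills the width.
That makes the image 2226.84 px tall (5144 / 2.310).
Leftover height: 3858 − 2226.84 = 1631.16 px → 815.58 each side.

816 px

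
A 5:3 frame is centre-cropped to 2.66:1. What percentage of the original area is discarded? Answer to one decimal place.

Going from 5:3 to 2.66:1 means cutting height while keeping width.
Fraction kept = (1.667)/(2.660) ≈ 62.66%, so 37.34% is lost.

37.3%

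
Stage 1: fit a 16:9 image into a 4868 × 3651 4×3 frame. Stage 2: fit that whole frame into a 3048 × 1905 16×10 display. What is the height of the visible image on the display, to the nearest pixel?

1429 px

16:9 in 4868×3651: fills the width, so the image is 4868.00 × 2738.25.
Second fit — the 4×3 canvas into 3048×1905 spans the height: 2540.00 × 1905.00 (×0.5218 from 4868×3651).
The image scales with it: height 2738.25 × 0.5218 ≈ 1428.75.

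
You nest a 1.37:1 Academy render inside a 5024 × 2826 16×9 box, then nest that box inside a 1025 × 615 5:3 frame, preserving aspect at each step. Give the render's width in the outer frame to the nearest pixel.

790 px

Inside the 5024×2826 canvas the render is height-limited at 3871.62 × 2826.00.
Second fit — the 16×9 canvas into 1025×615 spans the width: 1025.00 × 576.56 (×0.2040 from 5024×2826).
The render scales with it: width 3871.62 × 0.2040 ≈ 789.89.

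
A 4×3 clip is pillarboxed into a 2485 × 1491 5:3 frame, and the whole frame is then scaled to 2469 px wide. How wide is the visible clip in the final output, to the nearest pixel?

1975 px

At 2485×1491 the clip is height-limited, so width = 1491 × 4/3 ≈ 1988.00 px.
Resizing to 2469 px wide multiplies everything by 0.9936: 1988.00 → 1975.20 px.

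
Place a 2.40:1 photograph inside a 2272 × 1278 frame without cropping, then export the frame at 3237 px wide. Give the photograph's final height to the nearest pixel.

At 2272×1278 the photograph is width-limited, so height = 2272 / 2.400 ≈ 946.67 px.
The frame scales by 3237/2272 = 1.4247; 946.67 × 1.4247 ≈ 1348.75 px.

1349 px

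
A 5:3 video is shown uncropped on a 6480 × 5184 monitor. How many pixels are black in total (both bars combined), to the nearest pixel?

8398080 pixels

5:3 (1.667) > 5:4 (1.250), so the video fills the width.
The video is 6480 × 3/5 ≈ 3888.0000 px tall.
Black = 5184 − 3888.0000 = 1296.0000 px.
Bar area = 1296.0000 × 6480 ≈ 8398080 px.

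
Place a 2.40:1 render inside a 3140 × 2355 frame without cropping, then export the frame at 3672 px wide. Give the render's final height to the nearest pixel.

1530 px

At 3140×2355 the render is width-limited, so height = 3140 / 2.400 ≈ 1308.33 px.
The frame scales by 3672/3140 = 1.1694; 1308.33 × 1.1694 ≈ 1530.00 px.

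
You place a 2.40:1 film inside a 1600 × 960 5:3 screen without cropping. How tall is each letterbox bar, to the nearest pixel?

Since 2.400 > 1.667, the film is width-limited.
Content height = 1600 / 2.400 ≈ 666.67 px.
960 − 666.67 = 293.33 px of bars (146.67 each).

147 px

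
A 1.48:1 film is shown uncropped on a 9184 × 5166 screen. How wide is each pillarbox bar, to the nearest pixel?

769 px

Since 1.480 < 1.778, the film is height-limited.
That makes the image 7645.68 px wide (5166 × 1.480).
9184 − 7645.68 = 1538.32 px of bars (769.16 each).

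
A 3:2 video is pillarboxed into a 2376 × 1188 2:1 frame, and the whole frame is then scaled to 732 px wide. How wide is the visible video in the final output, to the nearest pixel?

549 px

Fitted into 2376×1188, the video spans the height; its width is 1188 × 3/2 ≈ 1782.00 px.
The frame scales by 732/2376 = 0.3081; 1782.00 × 0.3081 ≈ 549.00 px.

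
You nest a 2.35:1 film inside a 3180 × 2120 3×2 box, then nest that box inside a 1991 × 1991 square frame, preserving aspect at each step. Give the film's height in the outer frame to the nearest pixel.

847 px

First fit — 2.35:1 into 3180×2120 spans the width: 3180.00 × 1353.19.
3×2 in 1991×1991: fills the width, so the intermediate becomes 1991.00 × 1327.33 — a scale of ×0.6261.
The film scales with it: height 1353.19 × 0.6261 ≈ 847.23.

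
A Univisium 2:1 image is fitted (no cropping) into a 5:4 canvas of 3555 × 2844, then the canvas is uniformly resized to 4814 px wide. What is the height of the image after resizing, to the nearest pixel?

2407 px

At 3555×2844 the image is width-limited, so height = 3555 × 1/2 ≈ 1777.50 px.
The frame scales by 4814/3555 = 1.3541; 1777.50 × 1.3541 ≈ 2407.00 px.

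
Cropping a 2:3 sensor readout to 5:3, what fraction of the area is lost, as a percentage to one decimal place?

Going from 2:3 to 5:3 means cutting height while keeping width.
Area ratio = (0.667)/(1.667) = 40.00%; the remaining 60.00% is cropped out.

60.0%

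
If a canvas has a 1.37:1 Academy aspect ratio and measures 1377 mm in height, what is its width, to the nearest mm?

Width = 1377 × 1.370 = 1886.49.

1886 mm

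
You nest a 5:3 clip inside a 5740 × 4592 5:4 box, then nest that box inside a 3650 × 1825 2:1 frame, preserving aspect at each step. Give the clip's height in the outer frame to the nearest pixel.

1369 px

First fit — 5:3 into 5740×4592 spans the width: 5740.00 × 3444.00.
Second fit — the 5:4 canvas into 3650×1825 spans the height: 2281.25 × 1825.00 (×0.3974 from 5740×4592).
The clip scales with it: height 3444.00 × 0.3974 ≈ 1368.75.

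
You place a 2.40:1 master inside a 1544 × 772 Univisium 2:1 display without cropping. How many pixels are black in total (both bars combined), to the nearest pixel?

198661 pixels

2.40:1 (2.400) > Univisium 2:1 (2.000), so the master fills the width.
The master is 1544 / 2.400 ≈ 643.3333 px tall.
Black = 772 − 643.3333 = 128.6667 px.
Bar area = 128.6667 × 1544 ≈ 198661 px.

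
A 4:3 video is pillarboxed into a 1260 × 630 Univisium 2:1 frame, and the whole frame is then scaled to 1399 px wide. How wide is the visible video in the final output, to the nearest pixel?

Fitted into 1260×630, the video spans the height; its width is 630 × 4/3 ≈ 840.00 px.
The frame scales by 1399/1260 = 1.1103; 840.00 × 1.1103 ≈ 932.67 px.

933 px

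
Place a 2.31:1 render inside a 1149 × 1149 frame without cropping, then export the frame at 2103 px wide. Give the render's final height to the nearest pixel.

Fitted into 1149×1149, the render spans the width; its height is 1149 / 2.310 ≈ 497.40 px.
Resizing to 2103 px wide multiplies everything by 1.8303: 497.40 → 910.39 px.

910 px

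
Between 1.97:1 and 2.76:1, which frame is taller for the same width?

1.97:1

1.97 and 2.76; 2.76 > 1.97. The smaller width-to-height ratio is the taller frame.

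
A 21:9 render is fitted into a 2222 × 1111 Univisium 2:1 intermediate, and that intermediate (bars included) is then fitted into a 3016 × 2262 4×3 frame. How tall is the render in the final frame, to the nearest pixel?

Inside the 2222×1111 canvas the render is width-limited at 2222.00 × 952.29.
Univisium 2:1 in 3016×2262: fills the width, so the intermediate becomes 3016.00 × 1508.00 — a scale of ×1.3573.
So the render's height is 952.29 × 1.3573 ≈ 1292.57.

1293 px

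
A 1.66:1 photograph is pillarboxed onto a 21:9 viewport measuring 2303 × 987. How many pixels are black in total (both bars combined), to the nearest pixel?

1.66:1 is narrower than 21:9, so it spans the full height.
That makes the image 1638.4200 px wide (987 × 1.660).
Black = 2303 − 1638.4200 = 664.5800 px.
Bar area = 664.5800 × 987 ≈ 655940 px.

655940 pixels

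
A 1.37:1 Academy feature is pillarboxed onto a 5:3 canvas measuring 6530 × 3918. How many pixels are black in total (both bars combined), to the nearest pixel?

4554048 pixels

1.37:1 Academy is narrower than 5:3, so it spans the full height.
Content width = 3918 × 1.370 ≈ 5367.6600 px.
6530 − 5367.6600 = 1162.3400 px of bars.
Bar area = 1162.3400 × 3918 ≈ 4554048 px.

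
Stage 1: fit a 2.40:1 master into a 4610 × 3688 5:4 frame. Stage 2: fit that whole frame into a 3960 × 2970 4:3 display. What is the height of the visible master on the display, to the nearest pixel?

1547 px

2.40:1 in 4610×3688: fills the width, so the master is 4610.00 × 1920.83.
The 5:4 canvas is height-limited in 3960×2970, giving 3712.50 × 2970.00; scale factor 0.8053.
The master scales with it: height 1920.83 × 0.8053 ≈ 1546.88.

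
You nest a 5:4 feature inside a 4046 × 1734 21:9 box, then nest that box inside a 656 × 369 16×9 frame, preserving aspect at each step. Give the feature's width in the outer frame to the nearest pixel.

First fit — 5:4 into 4046×1734 spans the height: 2167.50 × 1734.00.
Second fit — the 21:9 canvas into 656×369 spans the width: 656.00 × 281.14 (×0.1621 from 4046×1734).
So the feature's width is 2167.50 × 0.1621 ≈ 351.43.

351 px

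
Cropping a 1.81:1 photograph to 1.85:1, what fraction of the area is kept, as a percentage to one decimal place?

Going from 1.81:1 to 1.85:1 means cutting height while keeping width.
Area ratio = (1.810)/(1.850) = 97.84% retained.

97.8%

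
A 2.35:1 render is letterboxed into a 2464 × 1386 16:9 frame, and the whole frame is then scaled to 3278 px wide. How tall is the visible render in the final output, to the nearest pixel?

1395 px

Fitted into 2464×1386, the render spans the width; its height is 2464 / 2.350 ≈ 1048.51 px.
Resizing to 3278 px wide multiplies everything by 1.3304: 1048.51 → 1394.89 px.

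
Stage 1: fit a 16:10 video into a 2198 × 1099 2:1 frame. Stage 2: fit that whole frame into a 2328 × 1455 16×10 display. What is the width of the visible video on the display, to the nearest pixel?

1862 px

Inside the 2198×1099 canvas the video is height-limited at 1758.40 × 1099.00.
The 2:1 canvas is width-limited in 2328×1455, giving 2328.00 × 1164.00; scale factor 1.0591.
Applying the same ×1.0591: 1758.40 → 1862.40.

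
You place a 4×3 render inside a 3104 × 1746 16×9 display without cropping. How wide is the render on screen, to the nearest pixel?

2328 px

Since 1.333 < 1.778, the render is height-limited.
Content width = 1746 × 4/3 ≈ 2328.00 px.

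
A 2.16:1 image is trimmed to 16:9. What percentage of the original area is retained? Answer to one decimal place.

16:9 is narrower than 2.16:1, so the crop keeps the full height and trims the width.
Fraction kept = (1.778)/(2.160) ≈ 82.30%.

82.3%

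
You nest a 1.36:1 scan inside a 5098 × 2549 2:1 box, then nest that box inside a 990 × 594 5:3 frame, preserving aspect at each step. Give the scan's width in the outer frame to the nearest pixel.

First fit — 1.36:1 into 5098×2549 spans the height: 3466.64 × 2549.00.
The 2:1 canvas is width-limited in 990×594, giving 990.00 × 495.00; scale factor 0.1942.
The scan scales with it: width 3466.64 × 0.1942 ≈ 673.20.

673 px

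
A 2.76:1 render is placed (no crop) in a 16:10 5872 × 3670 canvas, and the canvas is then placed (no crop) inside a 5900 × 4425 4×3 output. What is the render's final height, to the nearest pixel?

2138 px

2.76:1 in 5872×3670: fills the width, so the render is 5872.00 × 2127.54.
The 16:10 canvas is width-limited in 5900×4425, giving 5900.00 × 3687.50; scale factor 1.0048.
Applying the same ×1.0048: 2127.54 → 2137.68.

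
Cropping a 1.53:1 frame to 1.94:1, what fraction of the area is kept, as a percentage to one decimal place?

78.9%

1.94:1 is wider than 1.53:1, so the crop keeps the full width and trims the height.
Fraction kept = (1.530)/(1.940) ≈ 78.87%.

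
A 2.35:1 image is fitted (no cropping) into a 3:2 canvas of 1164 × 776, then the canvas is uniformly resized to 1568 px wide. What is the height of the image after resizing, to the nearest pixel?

667 px

At 1164×776 the image is width-limited, so height = 1164 / 2.350 ≈ 495.32 px.
Scaling 1164 → 1568 is ×1.3471, so the height becomes 495.32 × 1.3471 ≈ 667.23 px.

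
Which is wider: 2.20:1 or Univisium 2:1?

2.2 and Univisium 2:1 = 2; 2.2 > 2.

2.20:1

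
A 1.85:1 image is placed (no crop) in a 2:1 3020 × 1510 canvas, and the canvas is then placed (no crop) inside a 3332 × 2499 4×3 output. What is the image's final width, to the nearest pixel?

3082 px

Inside the 3020×1510 canvas the image is height-limited at 2793.50 × 1510.00.
The 2:1 canvas is width-limited in 3332×2499, giving 3332.00 × 1666.00; scale factor 1.1033.
Applying the same ×1.1033: 2793.50 → 3082.10.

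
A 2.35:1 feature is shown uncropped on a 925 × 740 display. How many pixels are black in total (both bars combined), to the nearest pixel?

320404 pixels

2.35:1 is wider than 5:4, so it spans the full width.
Content height = 925 / 2.350 ≈ 393.6170 px.
Leftover height: 740 − 393.6170 = 346.3830 px.
Bar area = 346.3830 × 925 ≈ 320404 px.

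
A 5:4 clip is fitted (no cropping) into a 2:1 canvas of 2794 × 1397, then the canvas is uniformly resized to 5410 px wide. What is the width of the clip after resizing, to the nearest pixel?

3381 px

In the 2794×1397 frame the clip fills the height: width = 1397 × 5/4 ≈ 1746.25 px.
Scaling 2794 → 5410 is ×1.9363, so the width becomes 1746.25 × 1.9363 ≈ 3381.25 px.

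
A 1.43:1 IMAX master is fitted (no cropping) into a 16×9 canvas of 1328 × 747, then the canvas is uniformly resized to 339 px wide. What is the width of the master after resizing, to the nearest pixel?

273 px

In the 1328×747 frame the master fills the height: width = 747 × 1.430 ≈ 1068.21 px.
The frame scales by 339/1328 = 0.2553; 1068.21 × 0.2553 ≈ 272.68 px.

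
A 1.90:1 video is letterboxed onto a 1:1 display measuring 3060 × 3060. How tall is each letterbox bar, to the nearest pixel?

725 px

Since 1.900 > 1.000, the video is width-limited.
The video is 3060 / 1.900 ≈ 1610.53 px tall.
Black = 3060 − 1610.53 = 1449.47 px, or 724.74 per bar.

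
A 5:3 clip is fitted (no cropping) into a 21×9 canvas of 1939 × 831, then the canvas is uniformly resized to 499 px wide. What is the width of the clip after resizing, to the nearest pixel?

Fitted into 1939×831, the clip spans the height; its width is 831 × 5/3 ≈ 1385.00 px.
The frame scales by 499/1939 = 0.2573; 1385.00 × 0.2573 ≈ 356.43 px.

356 px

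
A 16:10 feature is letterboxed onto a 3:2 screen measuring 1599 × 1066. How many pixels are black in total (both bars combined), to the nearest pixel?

Since 1.600 > 1.500, the feature is width-limited.
That makes the image 999.3750 px tall (1599 × 10/16).
1066 − 999.3750 = 66.6250 px of bars.
Bar area = 66.6250 × 1599 ≈ 106533 px.

106533 pixels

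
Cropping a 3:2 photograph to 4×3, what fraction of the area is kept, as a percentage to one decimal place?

88.9%

Going from 3:2 to 4×3 means cutting width while keeping height.
(1.333)/(1.500) ≈ 0.889 of the area survives.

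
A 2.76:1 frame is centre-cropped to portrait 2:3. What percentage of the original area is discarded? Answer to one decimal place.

75.8%

portrait 2:3 is narrower than 2.76:1, so the crop keeps the full height and trims the width.
Fraction kept = (0.667)/(2.760) ≈ 24.15%, so 75.85% is lost.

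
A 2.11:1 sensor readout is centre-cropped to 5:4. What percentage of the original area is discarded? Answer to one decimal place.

40.8%

The height stays; only width is cut (since 5:4 is narrower than 2.11:1).
Fraction kept = (1.250)/(2.110) ≈ 59.24%, so 40.76% is lost.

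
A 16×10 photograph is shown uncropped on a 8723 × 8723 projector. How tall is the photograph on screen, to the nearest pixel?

5452 px

16×10 (1.600) > 1:1 (1.000), so the photograph fills the width.
Content height = 8723 × 10/16 ≈ 5451.88 px.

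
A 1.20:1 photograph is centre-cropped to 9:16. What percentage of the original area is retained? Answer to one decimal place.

The height stays; only width is cut (since 9:16 is narrower than 1.20:1).
Area ratio = (0.562)/(1.200) = 46.88% retained.

46.9%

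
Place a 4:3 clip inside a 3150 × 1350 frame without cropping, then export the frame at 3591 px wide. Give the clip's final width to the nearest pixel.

2052 px

In the 3150×1350 frame the clip fills the height: width = 1350 × 4/3 ≈ 1800.00 px.
Resizing to 3591 px wide multiplies everything by 1.1400: 1800.00 → 2052.00 px.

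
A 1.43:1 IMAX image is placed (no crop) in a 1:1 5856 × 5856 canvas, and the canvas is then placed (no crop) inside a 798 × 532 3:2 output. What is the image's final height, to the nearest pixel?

372 px

Inside the 5856×5856 canvas the image is width-limited at 5856.00 × 4095.10.
Second fit — the 1:1 canvas into 798×532 spans the height: 532.00 × 532.00 (×0.0908 from 5856×5856).
Applying the same ×0.0908: 4095.10 → 372.03.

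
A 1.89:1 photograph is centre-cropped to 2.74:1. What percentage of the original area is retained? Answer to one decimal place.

69.0%

The width stays; only height is cut (since 2.74:1 is wider than 1.89:1).
(1.890)/(2.740) ≈ 0.690 of the area survives.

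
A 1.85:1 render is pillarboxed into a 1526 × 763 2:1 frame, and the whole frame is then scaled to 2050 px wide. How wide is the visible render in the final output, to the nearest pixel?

1896 px

In the 1526×763 frame the render fills the height: width = 763 × 1.850 ≈ 1411.55 px.
Scaling 1526 → 2050 is ×1.3434, so the width becomes 1411.55 × 1.3434 ≈ 1896.25 px.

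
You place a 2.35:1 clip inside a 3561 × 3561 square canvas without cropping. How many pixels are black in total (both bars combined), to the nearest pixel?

2.35:1 (2.350) > square (1.000), so the clip fills the width.
Content height = 3561 / 2.350 ≈ 1515.3191 px.
Black = 3561 − 1515.3191 = 2045.6809 px.
Bar area = 2045.6809 × 3561 ≈ 7284670 px.

7284670 pixels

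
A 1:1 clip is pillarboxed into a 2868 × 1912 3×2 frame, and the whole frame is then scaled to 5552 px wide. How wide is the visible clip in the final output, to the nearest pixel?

3701 px

In the 2868×1912 frame the clip fills the height: width = 1912 × 1/1 ≈ 1912.00 px.
Resizing to 5552 px wide multiplies everything by 1.9358: 1912.00 → 3701.33 px.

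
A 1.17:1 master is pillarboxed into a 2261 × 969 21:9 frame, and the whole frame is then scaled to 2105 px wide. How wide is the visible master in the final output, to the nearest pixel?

At 2261×969 the master is height-limited, so width = 969 × 1.170 ≈ 1133.73 px.
Resizing to 2105 px wide multiplies everything by 0.9310: 1133.73 → 1055.51 px.

1056 px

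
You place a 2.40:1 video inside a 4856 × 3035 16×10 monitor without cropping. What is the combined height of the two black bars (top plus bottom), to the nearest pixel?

1012 px

Since 2.400 > 1.600, the video is width-limited.
The video is 4856 / 2.400 ≈ 2023.33 px tall.
Leftover height: 3035 − 2023.33 = 1011.67 px.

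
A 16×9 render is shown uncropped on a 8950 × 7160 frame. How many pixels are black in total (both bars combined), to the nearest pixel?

16×9 is wider than 5:4, so it spans the full width.
Content height = 8950 × 9/16 ≈ 5034.3750 px.
7160 − 5034.3750 = 2125.6250 px of bars.
That's 2125.6250 × 8950 ≈ 19024344 black pixels.

19024344 pixels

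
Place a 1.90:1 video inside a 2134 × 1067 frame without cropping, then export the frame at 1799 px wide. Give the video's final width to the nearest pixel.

1709 px

In the 2134×1067 frame the video fills the height: width = 1067 × 1.900 ≈ 2027.30 px.
Scaling 2134 → 1799 is ×0.8430, so the width becomes 2027.30 × 0.8430 ≈ 1709.05 px.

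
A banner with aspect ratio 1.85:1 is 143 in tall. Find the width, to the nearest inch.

265 in

Width = 143 × 1.850 = 264.55.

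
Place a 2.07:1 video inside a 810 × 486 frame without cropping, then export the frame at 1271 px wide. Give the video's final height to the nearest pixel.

At 810×486 the video is width-limited, so height = 810 / 2.070 ≈ 391.30 px.
Scaling 810 → 1271 is ×1.5691, so the height becomes 391.30 × 1.5691 ≈ 614.01 px.

614 px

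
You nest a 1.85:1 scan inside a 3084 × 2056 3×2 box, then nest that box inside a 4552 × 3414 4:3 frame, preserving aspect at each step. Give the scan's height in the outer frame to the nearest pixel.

1.85:1 in 3084×2056: fills the width, so the scan is 3084.00 × 1667.03.
The 3×2 canvas is width-limited in 4552×3414, giving 4552.00 × 3034.67; scale factor 1.4760.
So the scan's height is 1667.03 × 1.4760 ≈ 2460.54.

2461 px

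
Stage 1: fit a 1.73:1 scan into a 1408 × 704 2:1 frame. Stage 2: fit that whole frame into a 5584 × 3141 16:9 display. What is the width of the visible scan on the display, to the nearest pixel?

Inside the 1408×704 canvas the scan is height-limited at 1217.92 × 704.00.
2:1 in 5584×3141: fills the width, so the intermediate becomes 5584.00 × 2792.00 — a scale of ×3.9659.
Applying the same ×3.9659: 1217.92 → 4830.16.

4830 px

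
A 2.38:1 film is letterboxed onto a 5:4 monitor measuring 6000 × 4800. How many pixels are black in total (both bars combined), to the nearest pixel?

13673950 pixels

2.38:1 (2.380) > 5:4 (1.250), so the film fills the width.
That makes the image 2521.0084 px tall (6000 / 2.380).
Leftover height: 4800 − 2521.0084 = 2278.9916 px.
Across the 6000-px span: 2278.9916 × 6000 ≈ 13673950 px.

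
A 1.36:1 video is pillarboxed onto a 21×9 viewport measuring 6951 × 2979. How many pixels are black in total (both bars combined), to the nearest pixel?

1.36:1 is narrower than 21×9, so it spans the full height.
Content width = 2979 × 1.360 ≈ 4051.4400 px.
Leftover width: 6951 − 4051.4400 = 2899.5600 px.
Across the 2979-px span: 2899.5600 × 2979 ≈ 8637789 px.

8637789 pixels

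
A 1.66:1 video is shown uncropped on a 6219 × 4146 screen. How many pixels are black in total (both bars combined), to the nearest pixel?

1.66:1 (1.660) > 3×2 (1.500), so the video fills the width.
The video is 6219 / 1.660 ≈ 3746.3855 px tall.
Black = 4146 − 3746.3855 = 399.6145 px.
That's 399.6145 × 6219 ≈ 2485202 black pixels.

2485202 pixels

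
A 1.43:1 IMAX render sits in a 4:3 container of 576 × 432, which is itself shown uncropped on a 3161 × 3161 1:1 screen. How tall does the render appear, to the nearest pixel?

2210 px

1.43:1 IMAX in 576×432: fills the width, so the render is 576.00 × 402.80.
4:3 in 3161×3161: fills the width, so the intermediate becomes 3161.00 × 2370.75 — a scale of ×5.4878.
So the render's height is 402.80 × 5.4878 ≈ 2210.49.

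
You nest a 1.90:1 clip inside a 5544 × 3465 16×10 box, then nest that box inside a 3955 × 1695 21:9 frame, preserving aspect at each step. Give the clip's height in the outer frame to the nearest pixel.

1427 px

1.90:1 in 5544×3465: fills the width, so the clip is 5544.00 × 2917.89.
Second fit — the 16×10 canvas into 3955×1695 spans the height: 2712.00 × 1695.00 (×0.4892 from 5544×3465).
So the clip's height is 2917.89 × 0.4892 ≈ 1427.37.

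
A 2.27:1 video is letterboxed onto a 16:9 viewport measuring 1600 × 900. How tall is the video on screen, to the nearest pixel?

2.27:1 is wider than 16:9, so it spans the full width.
Content height = 1600 / 2.270 ≈ 704.85 px.

705 px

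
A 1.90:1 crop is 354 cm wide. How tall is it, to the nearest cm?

186 cm

354 / 1.900 = 186.32.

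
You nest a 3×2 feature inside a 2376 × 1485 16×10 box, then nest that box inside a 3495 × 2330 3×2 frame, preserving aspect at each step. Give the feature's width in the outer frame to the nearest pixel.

3277 px

Inside the 2376×1485 canvas the feature is height-limited at 2227.50 × 1485.00.
The 16×10 canvas is width-limited in 3495×2330, giving 3495.00 × 2184.38; scale factor 1.4710.
So the feature's width is 2227.50 × 1.4710 ≈ 3276.56.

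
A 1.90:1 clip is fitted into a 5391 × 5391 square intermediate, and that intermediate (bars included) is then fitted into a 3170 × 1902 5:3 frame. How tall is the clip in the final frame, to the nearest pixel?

First fit — 1.90:1 into 5391×5391 spans the width: 5391.00 × 2837.37.
The square canvas is height-limited in 3170×1902, giving 1902.00 × 1902.00; scale factor 0.3528.
So the clip's height is 2837.37 × 0.3528 ≈ 1001.05.

1001 px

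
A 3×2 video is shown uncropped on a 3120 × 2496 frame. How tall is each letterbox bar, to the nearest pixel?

208 px

3×2 is wider than 5:4, so it spans the full width.
The video is 3120 × 2/3 ≈ 2080.00 px tall.
Leftover height: 2496 − 2080.00 = 416.00 px → 208.00 each side.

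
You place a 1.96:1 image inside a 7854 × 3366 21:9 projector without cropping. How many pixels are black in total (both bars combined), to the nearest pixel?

4229850 pixels

1.96:1 (1.960) < 21:9 (2.333), so the image fills the height.
The image is 3366 × 1.960 ≈ 6597.3600 px wide.
Black = 7854 − 6597.3600 = 1256.6400 px.
Across the 3366-px span: 1256.6400 × 3366 ≈ 4229850 px.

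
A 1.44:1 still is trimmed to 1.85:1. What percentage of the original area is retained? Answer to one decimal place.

Going from 1.44:1 to 1.85:1 means cutting height while keeping width.
(1.440)/(1.850) ≈ 0.778 of the area survives.

77.8%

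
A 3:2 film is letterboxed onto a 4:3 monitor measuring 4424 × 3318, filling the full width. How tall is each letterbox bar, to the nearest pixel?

Content height = 4424 × 2/3 ≈ 2949.33 px.
Black = 3318 − 2949.33 = 368.67 px, or 184.33 per bar.

184 px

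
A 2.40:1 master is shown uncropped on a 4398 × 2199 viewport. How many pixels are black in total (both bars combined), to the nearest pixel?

1611867 pixels

2.40:1 is wider than 2:1, so it spans the full width.
That makes the image 1832.5000 px tall (4398 / 2.400).
Black = 2199 − 1832.5000 = 366.5000 px.
That's 366.5000 × 4398 ≈ 1611867 black pixels.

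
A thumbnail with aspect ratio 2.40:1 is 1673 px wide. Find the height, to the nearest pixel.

697 px

At 2.40:1, 1673 / 2.400 ≈ 697.08.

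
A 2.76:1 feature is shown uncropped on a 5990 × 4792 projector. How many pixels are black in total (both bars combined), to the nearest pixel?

15704044 pixels

2.76:1 is wider than 5:4, so it spans the full width.
That makes the image 2170.2899 px tall (5990 / 2.760).
Black = 4792 − 2170.2899 = 2621.7101 px.
Bar area = 2621.7101 × 5990 ≈ 15704044 px.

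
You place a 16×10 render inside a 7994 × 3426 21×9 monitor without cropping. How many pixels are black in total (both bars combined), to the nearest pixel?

8607482 pixels

Since 1.600 < 2.333, the render is height-limited.
The render is 3426 × 16/10 ≈ 5481.6000 px wide.
Black = 7994 − 5481.6000 = 2512.4000 px.
Across the 3426-px span: 2512.4000 × 3426 ≈ 8607482 px.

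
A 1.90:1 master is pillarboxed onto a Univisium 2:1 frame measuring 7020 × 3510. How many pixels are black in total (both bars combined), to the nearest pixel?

1232010 pixels

1.90:1 is narrower than Univisium 2:1, so it spans the full height.
Content width = 3510 × 1.900 ≈ 6669.0000 px.
Black = 7020 − 6669.0000 = 351.0000 px.
Bar area = 351.0000 × 3510 ≈ 1232010 px.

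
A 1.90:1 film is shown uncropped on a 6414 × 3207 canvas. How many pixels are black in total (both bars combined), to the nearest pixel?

1028485 pixels

Since 1.900 < 2.000, the film is height-limited.
The film is 3207 × 1.900 ≈ 6093.3000 px wide.
Black = 6414 − 6093.3000 = 320.7000 px.
Bar area = 320.7000 × 3207 ≈ 1028485 px.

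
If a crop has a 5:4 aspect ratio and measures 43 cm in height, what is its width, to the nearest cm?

43·5/4 = 53.75.

54 cm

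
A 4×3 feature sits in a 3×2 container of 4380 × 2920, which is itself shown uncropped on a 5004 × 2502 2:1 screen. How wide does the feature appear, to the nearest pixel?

3336 px

Inside the 4380×2920 canvas the feature is height-limited at 3893.33 × 2920.00.
Second fit — the 3×2 canvas into 5004×2502 spans the height: 3753.00 × 2502.00 (×0.8568 from 4380×2920).
Applying the same ×0.8568: 3893.33 → 3336.00.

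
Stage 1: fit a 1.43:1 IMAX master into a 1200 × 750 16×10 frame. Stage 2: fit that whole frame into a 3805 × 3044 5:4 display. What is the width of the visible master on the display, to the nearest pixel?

3401 px

1.43:1 IMAX in 1200×750: fills the height, so the master is 1072.50 × 750.00.
16×10 in 3805×3044: fills the width, so the intermediate becomes 3805.00 × 2378.12 — a scale of ×3.1708.
The master scales with it: width 1072.50 × 3.1708 ≈ 3400.72.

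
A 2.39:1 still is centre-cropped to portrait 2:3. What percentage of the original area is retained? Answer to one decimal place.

27.9%

portrait 2:3 is narrower than 2.39:1, so the crop keeps the full height and trims the width.
Fraction kept = (0.667)/(2.390) ≈ 27.89%.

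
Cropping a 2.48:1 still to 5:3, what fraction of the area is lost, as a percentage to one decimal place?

32.8%

Going from 2.48:1 to 5:3 means cutting width while keeping height.
Area ratio = (1.667)/(2.480) = 67.20%; the remaining 32.80% is cropped out.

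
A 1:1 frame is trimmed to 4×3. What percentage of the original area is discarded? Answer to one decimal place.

The width stays; only height is cut (since 4×3 is wider than 1:1).
(1.000)/(1.333) ≈ 0.750 of the area survives, leaving 25.00% discarded.

25.0%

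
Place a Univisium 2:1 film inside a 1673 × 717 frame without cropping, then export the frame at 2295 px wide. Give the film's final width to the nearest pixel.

1967 px

Fitted into 1673×717, the film spans the height; its width is 717 × 2/1 ≈ 1434.00 px.
Scaling 1673 → 2295 is ×1.3718, so the width becomes 1434.00 × 1.3718 ≈ 1967.14 px.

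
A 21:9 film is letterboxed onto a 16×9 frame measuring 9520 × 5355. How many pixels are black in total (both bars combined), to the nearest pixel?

12138000 pixels

21:9 is wider than 16×9, so it spans the full width.
The film is 9520 × 9/21 ≈ 4080.0000 px tall.
5355 − 4080.0000 = 1275.0000 px of bars.
That's 1275.0000 × 9520 ≈ 12138000 black pixels.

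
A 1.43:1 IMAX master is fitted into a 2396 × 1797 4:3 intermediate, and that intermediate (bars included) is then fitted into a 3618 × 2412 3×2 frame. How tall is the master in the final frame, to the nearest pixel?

First fit — 1.43:1 IMAX into 2396×1797 spans the width: 2396.00 × 1675.52.
Second fit — the 4:3 canvas into 3618×2412 spans the height: 3216.00 × 2412.00 (×1.3422 from 2396×1797).
Applying the same ×1.3422: 1675.52 → 2248.95.

2249 px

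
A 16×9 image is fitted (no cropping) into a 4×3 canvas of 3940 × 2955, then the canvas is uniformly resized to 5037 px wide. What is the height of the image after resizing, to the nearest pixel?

In the 3940×2955 frame the image fills the width: height = 3940 × 9/16 ≈ 2216.25 px.
Scaling 3940 → 5037 is ×1.2784, so the height becomes 2216.25 × 1.2784 ≈ 2833.31 px.

2833 px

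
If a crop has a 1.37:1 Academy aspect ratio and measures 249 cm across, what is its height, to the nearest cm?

249 / 1.370 = 181.75.

182 cm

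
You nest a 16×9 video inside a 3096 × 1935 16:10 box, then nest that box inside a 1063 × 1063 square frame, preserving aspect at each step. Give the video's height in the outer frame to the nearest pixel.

First fit — 16×9 into 3096×1935 spans the width: 3096.00 × 1741.50.
16:10 in 1063×1063: fills the width, so the intermediate becomes 1063.00 × 664.38 — a scale of ×0.3433.
The video scales with it: height 1741.50 × 0.3433 ≈ 597.94.

598 px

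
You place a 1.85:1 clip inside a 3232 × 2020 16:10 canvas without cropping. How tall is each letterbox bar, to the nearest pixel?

Since 1.850 > 1.600, the clip is width-limited.
Content height = 3232 / 1.850 ≈ 1747.03 px.
Leftover height: 2020 − 1747.03 = 272.97 px → 136.49 each side.

136 px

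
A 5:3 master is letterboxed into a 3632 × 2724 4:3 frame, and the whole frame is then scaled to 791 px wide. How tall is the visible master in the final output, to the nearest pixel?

475 px

Fitted into 3632×2724, the master spans the width; its height is 3632 × 3/5 ≈ 2179.20 px.
The frame scales by 791/3632 = 0.2178; 2179.20 × 0.2178 ≈ 474.60 px.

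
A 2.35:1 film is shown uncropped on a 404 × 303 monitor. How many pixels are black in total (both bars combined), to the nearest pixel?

2.35:1 is wider than 4×3, so it spans the full width.
That makes the image 171.9149 px tall (404 / 2.350).
303 − 171.9149 = 131.0851 px of bars.
Bar area = 131.0851 × 404 ≈ 52958 px.

52958 pixels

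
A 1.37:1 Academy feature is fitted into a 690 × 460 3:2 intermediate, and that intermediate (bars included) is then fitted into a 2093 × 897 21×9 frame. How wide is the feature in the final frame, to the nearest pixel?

First fit — 1.37:1 Academy into 690×460 spans the height: 630.20 × 460.00.
The 3:2 canvas is height-limited in 2093×897, giving 1345.50 × 897.00; scale factor 1.9500.
The feature scales with it: width 630.20 × 1.9500 ≈ 1228.89.

1229 px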